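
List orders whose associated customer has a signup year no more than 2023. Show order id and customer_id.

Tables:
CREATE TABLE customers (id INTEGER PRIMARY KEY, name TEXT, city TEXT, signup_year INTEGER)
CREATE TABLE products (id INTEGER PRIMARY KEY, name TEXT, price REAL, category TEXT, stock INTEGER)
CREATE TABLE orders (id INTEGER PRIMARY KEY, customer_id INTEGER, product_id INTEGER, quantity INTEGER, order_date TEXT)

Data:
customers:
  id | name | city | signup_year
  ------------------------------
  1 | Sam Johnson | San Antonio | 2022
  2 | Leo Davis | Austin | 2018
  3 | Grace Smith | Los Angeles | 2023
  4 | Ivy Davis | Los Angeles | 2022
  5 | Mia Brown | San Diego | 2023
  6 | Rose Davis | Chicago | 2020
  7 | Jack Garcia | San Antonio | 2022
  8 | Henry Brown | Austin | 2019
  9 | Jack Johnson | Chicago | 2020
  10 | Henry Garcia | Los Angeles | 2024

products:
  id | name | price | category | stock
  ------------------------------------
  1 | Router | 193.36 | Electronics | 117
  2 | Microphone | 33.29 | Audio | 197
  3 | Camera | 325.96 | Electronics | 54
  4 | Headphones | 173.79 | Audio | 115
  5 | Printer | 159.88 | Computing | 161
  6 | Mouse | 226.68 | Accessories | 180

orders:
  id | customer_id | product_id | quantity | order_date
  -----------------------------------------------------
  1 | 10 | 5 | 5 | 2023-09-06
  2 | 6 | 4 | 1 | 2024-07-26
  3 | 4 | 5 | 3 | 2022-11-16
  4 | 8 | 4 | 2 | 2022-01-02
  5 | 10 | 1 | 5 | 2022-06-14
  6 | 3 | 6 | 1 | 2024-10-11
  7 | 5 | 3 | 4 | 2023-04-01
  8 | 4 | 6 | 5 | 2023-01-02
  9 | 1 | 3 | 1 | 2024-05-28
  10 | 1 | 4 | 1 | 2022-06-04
SELECT id, customer_id FROM orders WHERE customer_id IN (SELECT id FROM customers WHERE signup_year <= 2023)

Execution result:
id | customer_id
2 | 6
3 | 4
4 | 8
6 | 3
7 | 5
8 | 4
9 | 1
10 | 1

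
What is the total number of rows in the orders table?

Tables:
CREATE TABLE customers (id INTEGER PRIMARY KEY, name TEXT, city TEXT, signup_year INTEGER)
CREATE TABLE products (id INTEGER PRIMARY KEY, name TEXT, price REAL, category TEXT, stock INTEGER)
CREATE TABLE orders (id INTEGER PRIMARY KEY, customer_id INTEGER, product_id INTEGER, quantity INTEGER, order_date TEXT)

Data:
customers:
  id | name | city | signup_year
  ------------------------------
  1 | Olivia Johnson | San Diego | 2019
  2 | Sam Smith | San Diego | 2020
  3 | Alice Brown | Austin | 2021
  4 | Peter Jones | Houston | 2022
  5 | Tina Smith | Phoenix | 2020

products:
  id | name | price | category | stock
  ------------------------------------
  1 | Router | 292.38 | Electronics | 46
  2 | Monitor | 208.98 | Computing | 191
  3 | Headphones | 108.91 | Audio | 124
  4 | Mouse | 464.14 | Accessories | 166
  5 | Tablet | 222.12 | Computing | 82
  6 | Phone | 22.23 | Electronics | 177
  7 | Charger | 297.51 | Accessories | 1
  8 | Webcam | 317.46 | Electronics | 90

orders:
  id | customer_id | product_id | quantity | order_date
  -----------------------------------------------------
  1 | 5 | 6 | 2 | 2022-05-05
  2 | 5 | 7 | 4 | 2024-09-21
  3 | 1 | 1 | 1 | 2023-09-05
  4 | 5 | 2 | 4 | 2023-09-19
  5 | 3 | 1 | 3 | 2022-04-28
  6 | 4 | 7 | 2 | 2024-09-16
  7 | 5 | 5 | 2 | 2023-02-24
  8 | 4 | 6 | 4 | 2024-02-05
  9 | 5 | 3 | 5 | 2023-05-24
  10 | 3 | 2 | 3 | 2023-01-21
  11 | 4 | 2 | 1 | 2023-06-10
SELECT COUNT(*) FROM orders

Execution result:
11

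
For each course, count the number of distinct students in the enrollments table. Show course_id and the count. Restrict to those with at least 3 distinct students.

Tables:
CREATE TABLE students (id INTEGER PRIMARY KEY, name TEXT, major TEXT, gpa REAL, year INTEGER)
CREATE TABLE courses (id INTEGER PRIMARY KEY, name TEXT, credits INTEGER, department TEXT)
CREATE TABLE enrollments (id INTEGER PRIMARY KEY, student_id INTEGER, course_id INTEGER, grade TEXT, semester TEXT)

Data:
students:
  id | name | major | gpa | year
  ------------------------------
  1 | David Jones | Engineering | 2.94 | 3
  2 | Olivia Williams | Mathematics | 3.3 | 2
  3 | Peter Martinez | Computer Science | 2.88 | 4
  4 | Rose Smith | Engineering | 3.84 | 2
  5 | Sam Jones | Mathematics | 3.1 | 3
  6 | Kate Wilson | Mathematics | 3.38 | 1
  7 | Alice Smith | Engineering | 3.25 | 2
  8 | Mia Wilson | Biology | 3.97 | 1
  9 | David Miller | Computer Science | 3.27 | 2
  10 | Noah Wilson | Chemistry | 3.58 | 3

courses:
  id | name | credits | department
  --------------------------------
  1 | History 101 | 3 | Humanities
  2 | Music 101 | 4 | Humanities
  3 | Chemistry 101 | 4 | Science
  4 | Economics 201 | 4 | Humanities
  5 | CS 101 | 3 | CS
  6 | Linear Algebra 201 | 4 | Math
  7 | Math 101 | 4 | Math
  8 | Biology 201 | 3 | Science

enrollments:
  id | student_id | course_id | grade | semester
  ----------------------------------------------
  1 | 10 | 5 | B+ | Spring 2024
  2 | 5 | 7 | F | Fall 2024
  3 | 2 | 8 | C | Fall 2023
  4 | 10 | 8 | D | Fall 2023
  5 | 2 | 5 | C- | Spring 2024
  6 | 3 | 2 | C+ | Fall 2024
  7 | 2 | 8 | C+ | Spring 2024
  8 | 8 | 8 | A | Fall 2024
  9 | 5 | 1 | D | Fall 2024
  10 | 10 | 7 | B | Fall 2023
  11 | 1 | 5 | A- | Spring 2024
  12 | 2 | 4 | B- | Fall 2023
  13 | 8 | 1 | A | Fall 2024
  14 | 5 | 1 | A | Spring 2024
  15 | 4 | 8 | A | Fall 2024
SELECT course_id, COUNT(DISTINCT student_id) AS distinct_student_count FROM enrollments GROUP BY course_id HAVING COUNT(DISTINCT student_id) >= 3

Execution result:
course_id | distinct_student_count
5 | 3
8 | 4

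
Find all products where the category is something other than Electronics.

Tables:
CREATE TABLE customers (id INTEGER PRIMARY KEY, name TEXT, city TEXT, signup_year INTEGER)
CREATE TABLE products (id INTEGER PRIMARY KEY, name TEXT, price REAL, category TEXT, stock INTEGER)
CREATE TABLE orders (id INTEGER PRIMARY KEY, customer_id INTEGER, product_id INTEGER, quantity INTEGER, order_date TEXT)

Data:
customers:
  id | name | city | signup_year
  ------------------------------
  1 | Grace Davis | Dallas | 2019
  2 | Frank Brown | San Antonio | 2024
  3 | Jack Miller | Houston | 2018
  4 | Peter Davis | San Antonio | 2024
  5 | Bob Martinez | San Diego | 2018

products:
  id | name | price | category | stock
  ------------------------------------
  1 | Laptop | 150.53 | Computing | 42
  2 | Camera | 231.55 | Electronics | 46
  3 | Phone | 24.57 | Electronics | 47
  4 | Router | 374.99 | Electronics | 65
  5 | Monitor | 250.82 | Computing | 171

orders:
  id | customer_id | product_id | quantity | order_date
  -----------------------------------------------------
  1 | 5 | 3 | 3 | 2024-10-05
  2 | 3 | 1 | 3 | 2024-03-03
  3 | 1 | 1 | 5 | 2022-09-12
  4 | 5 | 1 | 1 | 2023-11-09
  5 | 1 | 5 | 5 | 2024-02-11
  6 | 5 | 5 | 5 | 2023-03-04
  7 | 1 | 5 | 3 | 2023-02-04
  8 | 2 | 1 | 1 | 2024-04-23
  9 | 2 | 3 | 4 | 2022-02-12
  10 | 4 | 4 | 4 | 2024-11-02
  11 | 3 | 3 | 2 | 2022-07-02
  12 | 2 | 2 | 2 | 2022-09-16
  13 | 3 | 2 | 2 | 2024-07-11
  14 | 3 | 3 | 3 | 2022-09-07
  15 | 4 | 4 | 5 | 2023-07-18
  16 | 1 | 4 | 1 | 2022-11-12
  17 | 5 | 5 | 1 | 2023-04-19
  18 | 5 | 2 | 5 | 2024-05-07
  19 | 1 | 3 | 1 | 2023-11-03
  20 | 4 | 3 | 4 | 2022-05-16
SELECT name, category FROM products WHERE category <> 'Electronics'

Execution result:
name | category
Laptop | Computing
Monitor | Computing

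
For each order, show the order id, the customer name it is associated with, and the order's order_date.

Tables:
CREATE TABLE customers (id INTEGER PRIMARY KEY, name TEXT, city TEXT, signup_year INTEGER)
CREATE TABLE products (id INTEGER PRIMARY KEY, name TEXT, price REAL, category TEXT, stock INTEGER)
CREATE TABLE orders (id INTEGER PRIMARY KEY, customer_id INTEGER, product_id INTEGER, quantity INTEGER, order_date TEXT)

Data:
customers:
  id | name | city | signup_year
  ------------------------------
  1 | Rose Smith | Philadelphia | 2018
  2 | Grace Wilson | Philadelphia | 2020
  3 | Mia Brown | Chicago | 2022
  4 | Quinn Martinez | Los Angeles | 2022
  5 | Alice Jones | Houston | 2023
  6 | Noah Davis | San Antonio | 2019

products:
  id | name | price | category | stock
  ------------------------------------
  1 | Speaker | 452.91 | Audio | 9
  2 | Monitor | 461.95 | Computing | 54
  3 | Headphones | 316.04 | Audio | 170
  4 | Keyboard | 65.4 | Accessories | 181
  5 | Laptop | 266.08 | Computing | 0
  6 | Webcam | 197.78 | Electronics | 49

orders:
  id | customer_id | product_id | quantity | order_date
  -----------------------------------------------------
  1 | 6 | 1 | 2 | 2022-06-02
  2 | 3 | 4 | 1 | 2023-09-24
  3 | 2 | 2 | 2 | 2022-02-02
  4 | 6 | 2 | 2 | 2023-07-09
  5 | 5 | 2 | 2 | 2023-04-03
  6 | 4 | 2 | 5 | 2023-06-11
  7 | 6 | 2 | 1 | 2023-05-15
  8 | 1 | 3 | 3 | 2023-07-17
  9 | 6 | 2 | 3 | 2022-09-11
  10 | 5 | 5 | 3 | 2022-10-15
SELECT c.id, p.name AS customer, c.order_date FROM orders c JOIN customers p ON c.customer_id = p.id

Execution result:
id | customer | order_date
1 | Noah Davis | 2022-06-02
2 | Mia Brown | 2023-09-24
3 | Grace Wilson | 2022-02-02
4 | Noah Davis | 2023-07-09
5 | Alice Jones | 2023-04-03
6 | Quinn Martinez | 2023-06-11
7 | Noah Davis | 2023-05-15
8 | Rose Smith | 2023-07-17
9 | Noah Davis | 2022-09-11
10 | Alice Jones | 2022-10-15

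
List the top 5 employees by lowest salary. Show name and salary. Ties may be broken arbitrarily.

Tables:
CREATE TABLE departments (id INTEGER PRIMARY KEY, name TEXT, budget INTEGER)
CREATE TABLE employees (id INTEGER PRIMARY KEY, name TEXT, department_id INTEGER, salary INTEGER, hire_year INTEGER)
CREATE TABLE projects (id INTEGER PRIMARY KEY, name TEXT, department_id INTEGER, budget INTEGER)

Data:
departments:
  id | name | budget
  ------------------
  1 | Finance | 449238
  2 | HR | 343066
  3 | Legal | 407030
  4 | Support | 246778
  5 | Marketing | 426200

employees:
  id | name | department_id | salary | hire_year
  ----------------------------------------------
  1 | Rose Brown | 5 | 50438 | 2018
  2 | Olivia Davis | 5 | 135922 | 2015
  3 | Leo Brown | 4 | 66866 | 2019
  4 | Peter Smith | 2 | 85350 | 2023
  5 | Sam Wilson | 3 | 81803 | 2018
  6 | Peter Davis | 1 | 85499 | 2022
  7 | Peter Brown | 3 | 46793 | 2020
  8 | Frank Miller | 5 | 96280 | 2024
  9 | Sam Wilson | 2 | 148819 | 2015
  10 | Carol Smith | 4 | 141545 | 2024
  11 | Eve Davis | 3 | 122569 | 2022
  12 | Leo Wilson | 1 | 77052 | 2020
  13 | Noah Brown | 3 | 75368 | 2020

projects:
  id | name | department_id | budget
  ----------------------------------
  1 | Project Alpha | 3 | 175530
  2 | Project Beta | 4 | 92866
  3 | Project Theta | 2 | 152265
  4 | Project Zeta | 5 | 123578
SELECT name, salary FROM employees ORDER BY salary ASC LIMIT 5

Execution result:
name | salary
Peter Brown | 46793
Rose Brown | 50438
Leo Brown | 66866
Noah Brown | 75368
Leo Wilson | 77052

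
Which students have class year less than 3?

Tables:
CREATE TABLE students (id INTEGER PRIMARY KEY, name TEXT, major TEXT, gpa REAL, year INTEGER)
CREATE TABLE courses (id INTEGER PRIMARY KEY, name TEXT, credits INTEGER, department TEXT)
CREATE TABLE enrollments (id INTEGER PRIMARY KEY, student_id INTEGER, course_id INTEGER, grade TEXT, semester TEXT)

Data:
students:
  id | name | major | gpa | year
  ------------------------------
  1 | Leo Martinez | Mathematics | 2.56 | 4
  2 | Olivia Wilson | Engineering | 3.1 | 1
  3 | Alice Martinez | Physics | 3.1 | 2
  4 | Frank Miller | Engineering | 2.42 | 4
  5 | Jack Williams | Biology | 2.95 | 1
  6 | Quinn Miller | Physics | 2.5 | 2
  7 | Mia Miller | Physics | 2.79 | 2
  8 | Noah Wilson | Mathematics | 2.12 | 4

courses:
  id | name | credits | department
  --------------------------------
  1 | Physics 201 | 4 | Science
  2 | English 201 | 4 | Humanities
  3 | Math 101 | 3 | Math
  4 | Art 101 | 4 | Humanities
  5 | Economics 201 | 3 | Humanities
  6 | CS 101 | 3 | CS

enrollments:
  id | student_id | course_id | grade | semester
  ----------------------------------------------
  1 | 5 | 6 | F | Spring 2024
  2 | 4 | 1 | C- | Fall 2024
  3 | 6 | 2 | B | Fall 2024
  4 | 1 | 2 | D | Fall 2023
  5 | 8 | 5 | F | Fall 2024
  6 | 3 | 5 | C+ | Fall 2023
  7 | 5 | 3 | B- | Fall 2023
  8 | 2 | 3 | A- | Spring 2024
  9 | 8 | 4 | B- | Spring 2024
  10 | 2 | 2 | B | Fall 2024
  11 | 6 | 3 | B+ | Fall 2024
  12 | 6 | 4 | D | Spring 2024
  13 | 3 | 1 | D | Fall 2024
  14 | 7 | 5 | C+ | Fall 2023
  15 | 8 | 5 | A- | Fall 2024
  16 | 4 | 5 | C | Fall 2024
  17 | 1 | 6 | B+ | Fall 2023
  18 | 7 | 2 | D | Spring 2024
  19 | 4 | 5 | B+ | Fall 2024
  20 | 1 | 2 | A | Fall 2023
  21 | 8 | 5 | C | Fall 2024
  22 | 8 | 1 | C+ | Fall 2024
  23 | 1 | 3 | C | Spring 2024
SELECT name, year FROM students WHERE year < 3

Execution result:
name | year
Olivia Wilson | 1
Alice Martinez | 2
Jack Williams | 1
Quinn Miller | 2
Mia Miller | 2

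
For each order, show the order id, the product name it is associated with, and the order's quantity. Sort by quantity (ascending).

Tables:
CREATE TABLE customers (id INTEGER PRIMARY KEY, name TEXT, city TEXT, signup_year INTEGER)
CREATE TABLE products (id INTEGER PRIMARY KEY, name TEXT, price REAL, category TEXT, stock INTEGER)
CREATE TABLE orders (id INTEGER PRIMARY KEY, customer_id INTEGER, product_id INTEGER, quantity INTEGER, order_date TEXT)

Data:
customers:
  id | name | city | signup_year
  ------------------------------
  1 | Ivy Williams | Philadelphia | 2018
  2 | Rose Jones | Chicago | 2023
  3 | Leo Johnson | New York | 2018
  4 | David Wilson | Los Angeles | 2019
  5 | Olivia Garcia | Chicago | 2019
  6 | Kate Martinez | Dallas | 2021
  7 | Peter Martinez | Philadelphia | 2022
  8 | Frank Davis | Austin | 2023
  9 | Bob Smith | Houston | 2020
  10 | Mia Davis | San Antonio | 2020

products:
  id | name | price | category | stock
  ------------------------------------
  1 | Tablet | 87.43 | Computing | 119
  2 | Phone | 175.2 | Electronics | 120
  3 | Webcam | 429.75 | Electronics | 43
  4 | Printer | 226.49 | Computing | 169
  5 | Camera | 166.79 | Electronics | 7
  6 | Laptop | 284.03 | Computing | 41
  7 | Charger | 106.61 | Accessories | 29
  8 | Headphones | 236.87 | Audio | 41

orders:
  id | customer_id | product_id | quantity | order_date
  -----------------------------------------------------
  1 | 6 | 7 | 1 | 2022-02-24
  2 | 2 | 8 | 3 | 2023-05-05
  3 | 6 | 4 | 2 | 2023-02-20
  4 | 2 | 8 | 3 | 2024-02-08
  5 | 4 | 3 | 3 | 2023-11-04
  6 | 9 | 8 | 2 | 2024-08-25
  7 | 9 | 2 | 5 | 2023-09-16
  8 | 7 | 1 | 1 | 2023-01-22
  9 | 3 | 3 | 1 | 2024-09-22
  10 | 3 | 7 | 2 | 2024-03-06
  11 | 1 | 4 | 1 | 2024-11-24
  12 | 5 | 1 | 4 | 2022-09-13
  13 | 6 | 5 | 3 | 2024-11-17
SELECT c.id, p.name AS product, c.quantity FROM orders c JOIN products p ON c.product_id = p.id ORDER BY c.quantity ASC

Execution result:
id | product | quantity
1 | Charger | 1
8 | Tablet | 1
9 | Webcam | 1
11 | Printer | 1
3 | Printer | 2
6 | Headphones | 2
10 | Charger | 2
2 | Headphones | 3
4 | Headphones | 3
5 | Webcam | 3
13 | Camera | 3
12 | Tablet | 4
7 | Phone | 5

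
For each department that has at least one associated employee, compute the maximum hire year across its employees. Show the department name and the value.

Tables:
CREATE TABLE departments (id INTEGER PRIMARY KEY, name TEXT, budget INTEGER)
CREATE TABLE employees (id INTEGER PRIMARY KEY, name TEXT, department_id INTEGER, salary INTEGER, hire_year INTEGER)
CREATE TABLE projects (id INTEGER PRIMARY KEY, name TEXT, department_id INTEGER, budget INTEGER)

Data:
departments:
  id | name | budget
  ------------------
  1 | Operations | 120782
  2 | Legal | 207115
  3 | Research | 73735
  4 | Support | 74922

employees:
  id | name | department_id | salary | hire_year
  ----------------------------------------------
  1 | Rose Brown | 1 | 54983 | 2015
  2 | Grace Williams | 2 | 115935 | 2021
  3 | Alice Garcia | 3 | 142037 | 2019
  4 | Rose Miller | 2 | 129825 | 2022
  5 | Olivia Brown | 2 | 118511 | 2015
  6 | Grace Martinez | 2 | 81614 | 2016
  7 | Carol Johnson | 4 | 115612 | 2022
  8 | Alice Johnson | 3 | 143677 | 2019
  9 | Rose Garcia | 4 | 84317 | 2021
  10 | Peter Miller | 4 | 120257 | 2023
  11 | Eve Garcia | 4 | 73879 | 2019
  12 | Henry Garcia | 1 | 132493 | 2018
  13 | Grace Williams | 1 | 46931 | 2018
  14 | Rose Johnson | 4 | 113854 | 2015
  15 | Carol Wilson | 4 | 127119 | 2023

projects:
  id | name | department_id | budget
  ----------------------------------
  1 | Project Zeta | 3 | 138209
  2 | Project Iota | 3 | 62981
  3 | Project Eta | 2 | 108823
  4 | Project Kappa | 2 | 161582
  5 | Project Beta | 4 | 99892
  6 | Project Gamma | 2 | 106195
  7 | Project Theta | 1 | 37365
SELECT p.name, MAX(c.hire_year) AS max_hire_year FROM employees c JOIN departments p ON c.department_id = p.id GROUP BY p.id, p.name

Execution result:
name | max_hire_year
Operations | 2018
Legal | 2022
Research | 2019
Support | 2023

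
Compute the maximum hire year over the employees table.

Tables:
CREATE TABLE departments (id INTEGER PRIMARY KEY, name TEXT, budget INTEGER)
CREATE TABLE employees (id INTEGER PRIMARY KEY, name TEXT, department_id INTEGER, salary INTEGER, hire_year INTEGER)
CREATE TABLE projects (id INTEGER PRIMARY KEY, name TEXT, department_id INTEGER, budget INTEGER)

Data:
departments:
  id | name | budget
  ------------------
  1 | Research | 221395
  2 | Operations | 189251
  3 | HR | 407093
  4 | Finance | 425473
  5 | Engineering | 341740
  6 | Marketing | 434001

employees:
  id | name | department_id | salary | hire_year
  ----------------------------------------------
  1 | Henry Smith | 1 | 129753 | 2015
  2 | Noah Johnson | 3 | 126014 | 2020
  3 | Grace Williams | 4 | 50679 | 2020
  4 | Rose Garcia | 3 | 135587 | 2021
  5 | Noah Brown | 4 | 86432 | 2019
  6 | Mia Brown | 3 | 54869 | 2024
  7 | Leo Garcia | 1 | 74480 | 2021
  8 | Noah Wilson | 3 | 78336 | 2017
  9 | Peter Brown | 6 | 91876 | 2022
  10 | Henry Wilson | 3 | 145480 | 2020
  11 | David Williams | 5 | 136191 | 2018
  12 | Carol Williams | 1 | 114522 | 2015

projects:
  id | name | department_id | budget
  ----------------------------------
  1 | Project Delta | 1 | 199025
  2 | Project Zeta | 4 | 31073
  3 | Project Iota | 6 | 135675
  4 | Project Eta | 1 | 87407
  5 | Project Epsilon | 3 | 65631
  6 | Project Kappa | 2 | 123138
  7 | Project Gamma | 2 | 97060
SELECT MAX(hire_year) FROM employees

Execution result:
2024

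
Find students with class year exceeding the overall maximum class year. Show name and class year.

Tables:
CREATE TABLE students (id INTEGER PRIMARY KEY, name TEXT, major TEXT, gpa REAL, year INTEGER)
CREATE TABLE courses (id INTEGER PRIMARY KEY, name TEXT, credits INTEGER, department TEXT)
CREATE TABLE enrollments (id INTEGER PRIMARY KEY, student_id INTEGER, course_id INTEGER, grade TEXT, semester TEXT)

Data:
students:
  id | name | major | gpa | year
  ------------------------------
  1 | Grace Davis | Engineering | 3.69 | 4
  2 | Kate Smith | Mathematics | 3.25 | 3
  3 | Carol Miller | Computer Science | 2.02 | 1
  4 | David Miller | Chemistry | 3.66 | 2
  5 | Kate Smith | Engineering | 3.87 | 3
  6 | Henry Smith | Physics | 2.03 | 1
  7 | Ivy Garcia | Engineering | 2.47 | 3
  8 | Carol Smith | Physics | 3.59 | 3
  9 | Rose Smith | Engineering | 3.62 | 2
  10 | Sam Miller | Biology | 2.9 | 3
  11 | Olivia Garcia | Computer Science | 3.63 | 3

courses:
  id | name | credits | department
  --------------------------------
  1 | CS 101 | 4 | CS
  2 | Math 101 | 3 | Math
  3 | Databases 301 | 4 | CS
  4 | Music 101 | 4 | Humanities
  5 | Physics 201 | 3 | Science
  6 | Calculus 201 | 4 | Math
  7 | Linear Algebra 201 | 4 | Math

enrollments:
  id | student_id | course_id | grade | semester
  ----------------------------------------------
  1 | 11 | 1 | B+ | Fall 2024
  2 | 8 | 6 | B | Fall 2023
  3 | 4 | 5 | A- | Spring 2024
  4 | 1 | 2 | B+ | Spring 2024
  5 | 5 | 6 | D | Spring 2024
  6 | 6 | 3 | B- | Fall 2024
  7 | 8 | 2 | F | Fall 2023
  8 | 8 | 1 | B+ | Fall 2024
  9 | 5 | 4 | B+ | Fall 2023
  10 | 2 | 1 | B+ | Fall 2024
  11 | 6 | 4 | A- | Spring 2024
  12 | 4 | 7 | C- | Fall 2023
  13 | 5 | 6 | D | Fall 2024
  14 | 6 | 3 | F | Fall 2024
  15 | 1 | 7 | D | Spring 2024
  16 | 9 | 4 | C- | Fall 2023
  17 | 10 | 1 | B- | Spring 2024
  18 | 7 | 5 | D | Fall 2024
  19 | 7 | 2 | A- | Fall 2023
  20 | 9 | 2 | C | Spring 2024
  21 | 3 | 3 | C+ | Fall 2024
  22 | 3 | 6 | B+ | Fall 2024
SELECT name, year FROM students WHERE year > (SELECT MAX(year) FROM students)

Execution result:
(no rows)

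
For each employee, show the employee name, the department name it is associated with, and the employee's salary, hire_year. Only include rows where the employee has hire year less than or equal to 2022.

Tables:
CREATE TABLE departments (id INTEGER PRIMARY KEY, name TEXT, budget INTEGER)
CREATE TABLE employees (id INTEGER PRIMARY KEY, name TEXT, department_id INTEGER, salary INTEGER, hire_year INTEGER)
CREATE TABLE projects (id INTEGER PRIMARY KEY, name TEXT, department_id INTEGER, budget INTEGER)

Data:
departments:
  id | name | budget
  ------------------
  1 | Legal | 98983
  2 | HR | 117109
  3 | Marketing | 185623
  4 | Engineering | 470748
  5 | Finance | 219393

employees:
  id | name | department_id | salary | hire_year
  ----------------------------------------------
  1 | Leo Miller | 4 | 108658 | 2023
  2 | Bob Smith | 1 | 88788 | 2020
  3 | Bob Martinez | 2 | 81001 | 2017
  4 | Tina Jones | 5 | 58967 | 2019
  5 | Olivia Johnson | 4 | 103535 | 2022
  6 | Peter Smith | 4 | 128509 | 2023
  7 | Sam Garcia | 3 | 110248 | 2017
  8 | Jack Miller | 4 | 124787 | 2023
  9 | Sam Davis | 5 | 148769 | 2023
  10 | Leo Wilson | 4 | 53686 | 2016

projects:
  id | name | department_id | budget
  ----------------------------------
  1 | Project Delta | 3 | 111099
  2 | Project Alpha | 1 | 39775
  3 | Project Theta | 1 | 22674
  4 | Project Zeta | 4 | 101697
SELECT c.name, p.name AS department, c.salary, c.hire_year FROM employees c JOIN departments p ON c.department_id = p.id WHERE c.hire_year <= 2022

Execution result:
name | department | salary | hire_year
Bob Smith | Legal | 88788 | 2020
Bob Martinez | HR | 81001 | 2017
Tina Jones | Finance | 58967 | 2019
Olivia Johnson | Engineering | 103535 | 2022
Sam Garcia | Marketing | 110248 | 2017
Leo Wilson | Engineering | 53686 | 2016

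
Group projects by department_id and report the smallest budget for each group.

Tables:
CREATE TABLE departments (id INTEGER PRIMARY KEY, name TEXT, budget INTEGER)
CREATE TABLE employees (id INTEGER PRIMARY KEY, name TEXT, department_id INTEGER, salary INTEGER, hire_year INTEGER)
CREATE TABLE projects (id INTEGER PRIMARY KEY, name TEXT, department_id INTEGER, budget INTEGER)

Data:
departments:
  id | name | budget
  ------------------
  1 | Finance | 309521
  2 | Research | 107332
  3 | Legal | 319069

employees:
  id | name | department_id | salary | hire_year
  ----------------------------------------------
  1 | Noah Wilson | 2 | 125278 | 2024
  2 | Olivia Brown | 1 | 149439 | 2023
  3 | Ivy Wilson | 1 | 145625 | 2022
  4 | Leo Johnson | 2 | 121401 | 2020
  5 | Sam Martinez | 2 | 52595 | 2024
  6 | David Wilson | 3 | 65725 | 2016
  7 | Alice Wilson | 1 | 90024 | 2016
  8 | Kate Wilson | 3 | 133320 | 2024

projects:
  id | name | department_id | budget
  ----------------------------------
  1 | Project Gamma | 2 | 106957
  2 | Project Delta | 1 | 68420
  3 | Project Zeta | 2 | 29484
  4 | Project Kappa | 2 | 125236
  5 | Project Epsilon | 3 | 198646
SELECT department_id, MIN(budget) AS min_budget FROM projects GROUP BY department_id

Execution result:
department_id | min_budget
1 | 68420
2 | 29484
3 | 198646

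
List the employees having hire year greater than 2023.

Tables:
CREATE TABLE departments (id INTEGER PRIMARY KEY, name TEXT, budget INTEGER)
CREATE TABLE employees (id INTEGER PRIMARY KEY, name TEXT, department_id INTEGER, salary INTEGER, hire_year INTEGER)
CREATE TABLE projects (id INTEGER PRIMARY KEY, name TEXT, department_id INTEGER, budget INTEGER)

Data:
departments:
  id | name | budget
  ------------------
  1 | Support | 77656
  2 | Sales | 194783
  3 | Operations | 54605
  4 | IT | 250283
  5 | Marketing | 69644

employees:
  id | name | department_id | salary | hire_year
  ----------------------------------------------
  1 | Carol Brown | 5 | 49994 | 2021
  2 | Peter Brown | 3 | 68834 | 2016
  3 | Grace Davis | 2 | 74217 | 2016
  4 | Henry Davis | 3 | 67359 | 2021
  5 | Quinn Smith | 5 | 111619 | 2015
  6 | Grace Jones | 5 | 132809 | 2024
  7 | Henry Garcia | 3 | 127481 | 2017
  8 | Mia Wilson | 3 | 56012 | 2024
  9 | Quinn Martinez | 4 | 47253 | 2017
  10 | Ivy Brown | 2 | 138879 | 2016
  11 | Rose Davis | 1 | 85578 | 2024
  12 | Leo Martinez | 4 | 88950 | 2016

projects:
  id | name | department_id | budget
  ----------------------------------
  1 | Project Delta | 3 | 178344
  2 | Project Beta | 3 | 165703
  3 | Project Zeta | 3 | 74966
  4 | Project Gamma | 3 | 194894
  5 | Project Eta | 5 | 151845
SELECT name, hire_year FROM employees WHERE hire_year > 2023

Execution result:
name | hire_year
Grace Jones | 2024
Mia Wilson | 2024
Rose Davis | 2024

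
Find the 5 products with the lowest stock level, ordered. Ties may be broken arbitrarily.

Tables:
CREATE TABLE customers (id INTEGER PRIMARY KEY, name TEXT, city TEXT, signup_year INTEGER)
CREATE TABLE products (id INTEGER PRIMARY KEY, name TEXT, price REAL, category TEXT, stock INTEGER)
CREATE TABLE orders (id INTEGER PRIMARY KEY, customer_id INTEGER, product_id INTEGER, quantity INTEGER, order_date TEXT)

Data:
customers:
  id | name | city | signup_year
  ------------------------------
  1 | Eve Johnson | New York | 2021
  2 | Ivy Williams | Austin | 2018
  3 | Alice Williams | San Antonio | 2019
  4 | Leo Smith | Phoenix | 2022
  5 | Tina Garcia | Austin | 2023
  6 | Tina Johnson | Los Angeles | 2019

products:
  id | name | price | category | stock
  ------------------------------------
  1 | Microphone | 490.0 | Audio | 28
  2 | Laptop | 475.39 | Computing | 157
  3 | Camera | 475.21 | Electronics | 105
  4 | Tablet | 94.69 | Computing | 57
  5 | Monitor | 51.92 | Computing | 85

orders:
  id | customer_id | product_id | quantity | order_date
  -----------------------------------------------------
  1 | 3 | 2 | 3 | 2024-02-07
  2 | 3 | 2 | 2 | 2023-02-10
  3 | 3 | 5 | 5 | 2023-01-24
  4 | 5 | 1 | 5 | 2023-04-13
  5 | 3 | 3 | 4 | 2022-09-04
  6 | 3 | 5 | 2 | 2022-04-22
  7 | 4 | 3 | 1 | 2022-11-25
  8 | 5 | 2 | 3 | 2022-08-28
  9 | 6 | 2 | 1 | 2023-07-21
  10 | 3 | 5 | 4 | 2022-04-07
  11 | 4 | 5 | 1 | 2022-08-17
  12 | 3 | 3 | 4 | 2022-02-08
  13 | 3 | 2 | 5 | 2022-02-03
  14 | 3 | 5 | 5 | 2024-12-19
SELECT name, stock FROM products ORDER BY stock ASC LIMIT 5

Execution result:
name | stock
Microphone | 28
Tablet | 57
Monitor | 85
Camera | 105
Laptop | 157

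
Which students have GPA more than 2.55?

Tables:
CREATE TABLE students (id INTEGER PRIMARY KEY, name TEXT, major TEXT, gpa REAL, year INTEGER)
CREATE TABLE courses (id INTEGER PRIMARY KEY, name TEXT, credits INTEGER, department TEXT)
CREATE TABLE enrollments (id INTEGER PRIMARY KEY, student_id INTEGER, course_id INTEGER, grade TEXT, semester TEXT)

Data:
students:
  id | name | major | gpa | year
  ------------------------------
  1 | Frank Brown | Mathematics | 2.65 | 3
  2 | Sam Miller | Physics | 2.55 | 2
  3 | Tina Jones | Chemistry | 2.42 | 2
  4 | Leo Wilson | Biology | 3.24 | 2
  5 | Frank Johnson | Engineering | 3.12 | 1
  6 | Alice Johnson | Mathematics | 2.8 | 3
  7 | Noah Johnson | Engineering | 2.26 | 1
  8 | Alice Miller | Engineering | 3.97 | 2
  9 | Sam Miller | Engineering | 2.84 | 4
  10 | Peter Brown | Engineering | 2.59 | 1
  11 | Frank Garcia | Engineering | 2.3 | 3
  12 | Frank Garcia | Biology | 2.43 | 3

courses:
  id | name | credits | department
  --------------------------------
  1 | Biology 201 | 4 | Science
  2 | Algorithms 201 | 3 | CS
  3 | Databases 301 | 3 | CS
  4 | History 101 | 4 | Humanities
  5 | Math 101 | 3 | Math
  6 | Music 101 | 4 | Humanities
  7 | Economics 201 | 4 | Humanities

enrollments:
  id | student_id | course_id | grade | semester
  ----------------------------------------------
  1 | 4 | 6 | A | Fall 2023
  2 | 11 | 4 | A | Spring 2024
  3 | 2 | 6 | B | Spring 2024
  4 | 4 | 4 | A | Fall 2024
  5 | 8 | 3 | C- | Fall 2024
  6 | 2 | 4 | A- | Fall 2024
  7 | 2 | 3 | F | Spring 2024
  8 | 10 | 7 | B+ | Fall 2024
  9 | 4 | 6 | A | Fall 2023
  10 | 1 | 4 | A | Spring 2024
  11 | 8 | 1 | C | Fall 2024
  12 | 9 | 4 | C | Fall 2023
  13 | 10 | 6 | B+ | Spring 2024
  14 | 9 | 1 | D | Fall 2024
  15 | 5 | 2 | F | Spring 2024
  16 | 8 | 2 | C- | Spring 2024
SELECT name, gpa FROM students WHERE gpa > 2.55

Execution result:
name | gpa
Frank Brown | 2.65
Leo Wilson | 3.24
Frank Johnson | 3.12
Alice Johnson | 2.80
Alice Miller | 3.97
Sam Miller | 2.84
Peter Brown | 2.59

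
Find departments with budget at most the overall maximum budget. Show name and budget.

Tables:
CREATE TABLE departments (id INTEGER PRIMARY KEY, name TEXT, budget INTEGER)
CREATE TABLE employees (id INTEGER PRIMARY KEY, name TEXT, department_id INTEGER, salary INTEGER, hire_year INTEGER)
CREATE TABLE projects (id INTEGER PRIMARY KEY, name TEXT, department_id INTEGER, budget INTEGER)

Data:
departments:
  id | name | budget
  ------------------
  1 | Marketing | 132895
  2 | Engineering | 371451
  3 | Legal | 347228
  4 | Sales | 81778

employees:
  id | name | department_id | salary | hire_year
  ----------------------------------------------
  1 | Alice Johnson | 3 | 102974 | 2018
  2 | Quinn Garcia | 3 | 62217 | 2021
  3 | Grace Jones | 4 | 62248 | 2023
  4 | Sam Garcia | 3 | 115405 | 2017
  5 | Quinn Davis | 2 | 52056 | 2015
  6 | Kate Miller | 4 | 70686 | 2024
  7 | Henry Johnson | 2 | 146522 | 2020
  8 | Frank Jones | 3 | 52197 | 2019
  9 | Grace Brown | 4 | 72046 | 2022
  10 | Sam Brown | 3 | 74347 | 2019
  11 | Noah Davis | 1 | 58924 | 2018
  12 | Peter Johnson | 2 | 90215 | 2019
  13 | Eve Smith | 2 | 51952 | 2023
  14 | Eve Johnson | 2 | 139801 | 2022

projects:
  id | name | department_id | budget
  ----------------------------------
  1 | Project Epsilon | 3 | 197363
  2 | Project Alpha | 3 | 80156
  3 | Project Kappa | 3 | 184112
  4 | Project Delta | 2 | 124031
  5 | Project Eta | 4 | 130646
SELECT name, budget FROM departments WHERE budget <= (SELECT MAX(budget) FROM departments)

Execution result:
name | budget
Marketing | 132895
Engineering | 371451
Legal | 347228
Sales | 81778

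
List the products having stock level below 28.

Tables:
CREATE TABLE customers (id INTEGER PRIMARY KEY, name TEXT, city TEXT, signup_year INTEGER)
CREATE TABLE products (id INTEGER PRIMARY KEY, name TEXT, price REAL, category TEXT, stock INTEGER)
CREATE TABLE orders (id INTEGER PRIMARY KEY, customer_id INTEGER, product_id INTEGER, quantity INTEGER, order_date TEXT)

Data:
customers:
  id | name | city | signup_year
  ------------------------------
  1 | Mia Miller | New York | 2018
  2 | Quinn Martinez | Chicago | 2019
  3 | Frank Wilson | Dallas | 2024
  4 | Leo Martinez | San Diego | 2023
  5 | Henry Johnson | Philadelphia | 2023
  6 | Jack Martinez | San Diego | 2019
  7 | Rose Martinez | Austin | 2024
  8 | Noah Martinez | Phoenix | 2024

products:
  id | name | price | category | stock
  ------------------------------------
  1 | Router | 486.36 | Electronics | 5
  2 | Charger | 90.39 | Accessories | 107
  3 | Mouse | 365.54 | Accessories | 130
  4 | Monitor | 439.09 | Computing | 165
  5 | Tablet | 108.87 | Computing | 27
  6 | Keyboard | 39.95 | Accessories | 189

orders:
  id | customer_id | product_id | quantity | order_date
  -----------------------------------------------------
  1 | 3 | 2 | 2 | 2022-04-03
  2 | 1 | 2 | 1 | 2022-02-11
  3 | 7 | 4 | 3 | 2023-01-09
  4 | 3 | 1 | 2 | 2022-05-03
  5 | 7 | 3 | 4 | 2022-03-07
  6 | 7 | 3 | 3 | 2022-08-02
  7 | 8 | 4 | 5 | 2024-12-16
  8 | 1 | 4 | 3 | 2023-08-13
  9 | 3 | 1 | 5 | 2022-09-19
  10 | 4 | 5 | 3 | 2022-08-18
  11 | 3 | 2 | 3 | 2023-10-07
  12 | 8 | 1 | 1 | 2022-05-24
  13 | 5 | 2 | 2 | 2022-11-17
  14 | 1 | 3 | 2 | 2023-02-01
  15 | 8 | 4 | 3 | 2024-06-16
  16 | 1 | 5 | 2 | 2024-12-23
SELECT name, stock FROM products WHERE stock < 28

Execution result:
name | stock
Router | 5
Tablet | 27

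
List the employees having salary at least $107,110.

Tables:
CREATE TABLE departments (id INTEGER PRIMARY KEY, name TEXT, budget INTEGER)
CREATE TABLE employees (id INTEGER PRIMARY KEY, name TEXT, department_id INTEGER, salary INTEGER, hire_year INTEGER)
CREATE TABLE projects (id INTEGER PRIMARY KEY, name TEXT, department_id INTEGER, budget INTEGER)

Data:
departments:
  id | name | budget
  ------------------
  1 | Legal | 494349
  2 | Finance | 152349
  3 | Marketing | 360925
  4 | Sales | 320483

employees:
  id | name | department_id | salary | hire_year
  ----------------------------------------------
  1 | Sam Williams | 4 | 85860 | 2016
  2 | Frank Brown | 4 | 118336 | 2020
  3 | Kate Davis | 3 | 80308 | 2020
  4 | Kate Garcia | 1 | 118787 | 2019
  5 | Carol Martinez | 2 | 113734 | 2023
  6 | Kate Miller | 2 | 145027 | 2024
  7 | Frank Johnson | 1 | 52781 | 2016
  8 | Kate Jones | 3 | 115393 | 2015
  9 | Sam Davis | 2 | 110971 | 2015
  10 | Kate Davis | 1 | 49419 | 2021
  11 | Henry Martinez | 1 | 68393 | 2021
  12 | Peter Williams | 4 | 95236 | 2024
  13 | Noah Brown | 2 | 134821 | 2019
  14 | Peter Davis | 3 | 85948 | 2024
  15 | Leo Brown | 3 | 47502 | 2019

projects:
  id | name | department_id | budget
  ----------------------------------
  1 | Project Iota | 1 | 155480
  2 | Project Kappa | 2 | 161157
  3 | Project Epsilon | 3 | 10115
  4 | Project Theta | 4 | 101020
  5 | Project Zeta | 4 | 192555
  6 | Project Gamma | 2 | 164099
SELECT name, salary FROM employees WHERE salary >= 107110

Execution result:
name | salary
Frank Brown | 118336
Kate Garcia | 118787
Carol Martinez | 113734
Kate Miller | 145027
Kate Jones | 115393
Sam Davis | 110971
Noah Brown | 134821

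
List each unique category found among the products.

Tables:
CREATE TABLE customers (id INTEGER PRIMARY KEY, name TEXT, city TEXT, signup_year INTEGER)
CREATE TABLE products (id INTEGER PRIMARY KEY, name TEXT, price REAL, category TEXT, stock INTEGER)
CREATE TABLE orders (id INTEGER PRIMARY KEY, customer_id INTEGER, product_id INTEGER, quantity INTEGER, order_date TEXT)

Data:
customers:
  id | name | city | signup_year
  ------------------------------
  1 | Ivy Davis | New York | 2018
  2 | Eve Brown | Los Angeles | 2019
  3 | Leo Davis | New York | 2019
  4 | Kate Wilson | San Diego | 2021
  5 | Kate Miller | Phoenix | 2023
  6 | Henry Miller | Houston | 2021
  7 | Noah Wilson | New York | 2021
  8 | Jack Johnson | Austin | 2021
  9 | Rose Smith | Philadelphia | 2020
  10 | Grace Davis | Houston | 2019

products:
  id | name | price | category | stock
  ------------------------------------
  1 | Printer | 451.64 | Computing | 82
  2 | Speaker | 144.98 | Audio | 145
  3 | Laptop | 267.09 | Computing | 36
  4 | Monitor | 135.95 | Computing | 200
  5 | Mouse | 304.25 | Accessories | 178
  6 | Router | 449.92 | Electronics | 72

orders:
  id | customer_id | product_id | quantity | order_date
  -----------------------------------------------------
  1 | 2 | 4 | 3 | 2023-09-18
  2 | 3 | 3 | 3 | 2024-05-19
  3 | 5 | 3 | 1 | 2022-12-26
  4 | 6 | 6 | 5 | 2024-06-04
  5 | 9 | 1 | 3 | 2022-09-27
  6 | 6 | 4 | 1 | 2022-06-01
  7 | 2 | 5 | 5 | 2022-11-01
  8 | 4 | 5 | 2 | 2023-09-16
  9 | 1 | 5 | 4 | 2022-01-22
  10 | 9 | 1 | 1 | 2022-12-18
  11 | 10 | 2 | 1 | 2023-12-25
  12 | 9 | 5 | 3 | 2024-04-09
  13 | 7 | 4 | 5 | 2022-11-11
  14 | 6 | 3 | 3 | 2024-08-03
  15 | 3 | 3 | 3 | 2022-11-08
SELECT DISTINCT category FROM products

Execution result:
category
Computing
Audio
Accessories
Electronics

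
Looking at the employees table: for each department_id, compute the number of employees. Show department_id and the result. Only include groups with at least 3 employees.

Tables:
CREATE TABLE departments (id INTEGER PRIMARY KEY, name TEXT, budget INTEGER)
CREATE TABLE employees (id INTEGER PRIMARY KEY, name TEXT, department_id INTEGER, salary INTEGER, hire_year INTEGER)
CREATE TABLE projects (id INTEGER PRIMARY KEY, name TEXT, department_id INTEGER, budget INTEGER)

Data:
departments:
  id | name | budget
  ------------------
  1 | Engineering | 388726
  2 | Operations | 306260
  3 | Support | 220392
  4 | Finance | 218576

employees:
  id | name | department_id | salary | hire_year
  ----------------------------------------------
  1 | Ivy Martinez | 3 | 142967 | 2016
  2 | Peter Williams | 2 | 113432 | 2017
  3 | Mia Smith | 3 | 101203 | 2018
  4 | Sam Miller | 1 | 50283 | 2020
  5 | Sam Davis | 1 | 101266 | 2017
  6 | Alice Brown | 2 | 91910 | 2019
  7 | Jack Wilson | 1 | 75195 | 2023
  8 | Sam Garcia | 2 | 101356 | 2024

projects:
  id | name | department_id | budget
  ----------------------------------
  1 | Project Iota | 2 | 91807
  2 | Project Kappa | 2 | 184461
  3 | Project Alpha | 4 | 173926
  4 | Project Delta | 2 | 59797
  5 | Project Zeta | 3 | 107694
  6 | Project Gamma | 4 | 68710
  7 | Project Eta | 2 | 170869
SELECT department_id, COUNT(*) AS n FROM employees GROUP BY department_id HAVING COUNT(*) >= 3

Execution result:
department_id | n
1 | 3
2 | 3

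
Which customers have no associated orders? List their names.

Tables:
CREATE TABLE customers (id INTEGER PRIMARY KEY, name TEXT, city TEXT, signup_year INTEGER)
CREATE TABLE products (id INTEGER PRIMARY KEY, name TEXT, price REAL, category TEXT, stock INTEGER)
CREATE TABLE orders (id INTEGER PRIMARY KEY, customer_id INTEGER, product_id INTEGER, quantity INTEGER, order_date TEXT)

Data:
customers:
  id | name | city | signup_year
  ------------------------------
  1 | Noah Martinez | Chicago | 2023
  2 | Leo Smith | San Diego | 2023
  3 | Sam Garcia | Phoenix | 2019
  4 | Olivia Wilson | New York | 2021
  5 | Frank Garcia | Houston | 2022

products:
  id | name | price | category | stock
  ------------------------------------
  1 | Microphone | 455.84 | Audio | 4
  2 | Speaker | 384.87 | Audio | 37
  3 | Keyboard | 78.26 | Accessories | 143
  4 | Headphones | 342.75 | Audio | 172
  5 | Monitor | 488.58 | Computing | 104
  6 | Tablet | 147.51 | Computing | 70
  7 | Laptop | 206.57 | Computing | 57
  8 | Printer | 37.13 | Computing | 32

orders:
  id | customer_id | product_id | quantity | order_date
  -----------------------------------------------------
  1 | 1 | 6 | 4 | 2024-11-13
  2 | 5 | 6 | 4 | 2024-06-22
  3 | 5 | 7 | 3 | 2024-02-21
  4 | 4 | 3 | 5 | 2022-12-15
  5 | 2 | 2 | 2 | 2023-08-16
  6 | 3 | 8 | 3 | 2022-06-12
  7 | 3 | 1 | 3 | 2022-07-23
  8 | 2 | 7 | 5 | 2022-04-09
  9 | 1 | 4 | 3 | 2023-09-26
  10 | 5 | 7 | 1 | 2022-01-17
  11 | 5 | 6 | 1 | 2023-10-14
SELECT p.name FROM customers p LEFT JOIN orders c ON c.customer_id = p.id WHERE c.id IS NULL

Execution result:
(no rows)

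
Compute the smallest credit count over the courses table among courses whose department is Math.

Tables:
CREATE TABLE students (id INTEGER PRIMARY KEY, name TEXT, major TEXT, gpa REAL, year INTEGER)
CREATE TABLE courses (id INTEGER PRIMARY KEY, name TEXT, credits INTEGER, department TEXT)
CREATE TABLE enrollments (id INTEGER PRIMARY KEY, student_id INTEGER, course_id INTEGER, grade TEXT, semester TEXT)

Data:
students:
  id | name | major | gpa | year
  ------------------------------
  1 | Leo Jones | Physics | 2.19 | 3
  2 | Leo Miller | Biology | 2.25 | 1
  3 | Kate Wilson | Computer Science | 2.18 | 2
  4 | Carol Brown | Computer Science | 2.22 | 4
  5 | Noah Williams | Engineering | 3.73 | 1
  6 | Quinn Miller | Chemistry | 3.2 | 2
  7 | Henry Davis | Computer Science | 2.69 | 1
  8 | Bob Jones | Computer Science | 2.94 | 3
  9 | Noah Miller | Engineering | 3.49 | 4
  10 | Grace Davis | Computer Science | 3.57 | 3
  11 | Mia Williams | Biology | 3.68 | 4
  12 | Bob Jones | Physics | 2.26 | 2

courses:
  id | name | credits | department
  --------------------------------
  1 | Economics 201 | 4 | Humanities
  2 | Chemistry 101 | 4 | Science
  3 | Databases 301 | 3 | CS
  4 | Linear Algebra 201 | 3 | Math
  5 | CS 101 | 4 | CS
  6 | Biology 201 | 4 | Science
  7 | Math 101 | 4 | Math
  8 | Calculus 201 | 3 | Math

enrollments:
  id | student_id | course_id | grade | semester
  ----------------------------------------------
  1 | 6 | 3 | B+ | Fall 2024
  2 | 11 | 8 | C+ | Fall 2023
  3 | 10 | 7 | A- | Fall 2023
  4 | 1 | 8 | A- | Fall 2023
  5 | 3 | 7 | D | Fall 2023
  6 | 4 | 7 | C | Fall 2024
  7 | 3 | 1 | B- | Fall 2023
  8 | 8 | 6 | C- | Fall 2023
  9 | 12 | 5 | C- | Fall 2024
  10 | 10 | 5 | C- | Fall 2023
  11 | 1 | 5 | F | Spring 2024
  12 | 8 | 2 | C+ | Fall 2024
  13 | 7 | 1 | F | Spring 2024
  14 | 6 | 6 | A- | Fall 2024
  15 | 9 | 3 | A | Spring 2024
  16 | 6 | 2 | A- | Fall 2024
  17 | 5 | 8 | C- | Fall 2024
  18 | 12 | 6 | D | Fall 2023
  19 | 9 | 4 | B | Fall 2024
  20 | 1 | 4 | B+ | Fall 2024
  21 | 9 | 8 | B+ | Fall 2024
SELECT MIN(credits) FROM courses WHERE department = 'Math'

Execution result:
3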